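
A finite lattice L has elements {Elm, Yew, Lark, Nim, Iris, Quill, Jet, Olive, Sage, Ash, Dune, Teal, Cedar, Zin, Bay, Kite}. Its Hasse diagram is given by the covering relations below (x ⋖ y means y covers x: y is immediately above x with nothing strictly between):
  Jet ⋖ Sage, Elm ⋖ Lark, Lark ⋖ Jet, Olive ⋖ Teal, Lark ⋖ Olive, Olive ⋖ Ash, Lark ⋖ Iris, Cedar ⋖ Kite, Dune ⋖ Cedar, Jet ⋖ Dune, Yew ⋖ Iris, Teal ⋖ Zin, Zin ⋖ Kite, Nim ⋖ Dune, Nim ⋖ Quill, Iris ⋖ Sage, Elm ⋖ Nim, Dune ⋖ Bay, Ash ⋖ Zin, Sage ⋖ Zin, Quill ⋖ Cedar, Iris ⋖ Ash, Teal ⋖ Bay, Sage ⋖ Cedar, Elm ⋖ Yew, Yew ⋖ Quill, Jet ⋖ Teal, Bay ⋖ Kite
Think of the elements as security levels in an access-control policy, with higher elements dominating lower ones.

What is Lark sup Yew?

Common upper bounds of {Lark, Yew}: Ash, Cedar, Iris, Kite, Sage, Zin.
The least among these is Iris.

Iris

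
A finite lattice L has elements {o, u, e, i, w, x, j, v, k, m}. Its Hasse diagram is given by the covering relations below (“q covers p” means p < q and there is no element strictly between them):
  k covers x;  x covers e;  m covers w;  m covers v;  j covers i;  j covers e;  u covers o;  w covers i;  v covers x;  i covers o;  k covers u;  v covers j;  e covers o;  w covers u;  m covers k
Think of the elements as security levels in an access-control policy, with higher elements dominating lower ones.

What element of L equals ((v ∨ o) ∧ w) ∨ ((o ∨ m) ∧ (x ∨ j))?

v ∨ o = v
v ∧ w = i
o ∨ m = m
x ∨ j = v
m ∧ v = v
i ∨ v = v

v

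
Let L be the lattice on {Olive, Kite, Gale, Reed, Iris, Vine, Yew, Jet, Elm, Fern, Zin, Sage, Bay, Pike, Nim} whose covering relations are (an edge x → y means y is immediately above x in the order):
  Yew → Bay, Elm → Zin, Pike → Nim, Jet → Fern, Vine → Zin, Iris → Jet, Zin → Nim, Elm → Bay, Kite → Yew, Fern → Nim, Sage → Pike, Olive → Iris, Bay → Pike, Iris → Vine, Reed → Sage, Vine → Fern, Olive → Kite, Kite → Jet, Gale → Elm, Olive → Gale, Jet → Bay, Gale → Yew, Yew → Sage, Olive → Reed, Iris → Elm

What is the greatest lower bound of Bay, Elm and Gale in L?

Gale

Common lower bounds of {Bay, Elm, Gale}: Gale, Olive.
The greatest among these is Gale.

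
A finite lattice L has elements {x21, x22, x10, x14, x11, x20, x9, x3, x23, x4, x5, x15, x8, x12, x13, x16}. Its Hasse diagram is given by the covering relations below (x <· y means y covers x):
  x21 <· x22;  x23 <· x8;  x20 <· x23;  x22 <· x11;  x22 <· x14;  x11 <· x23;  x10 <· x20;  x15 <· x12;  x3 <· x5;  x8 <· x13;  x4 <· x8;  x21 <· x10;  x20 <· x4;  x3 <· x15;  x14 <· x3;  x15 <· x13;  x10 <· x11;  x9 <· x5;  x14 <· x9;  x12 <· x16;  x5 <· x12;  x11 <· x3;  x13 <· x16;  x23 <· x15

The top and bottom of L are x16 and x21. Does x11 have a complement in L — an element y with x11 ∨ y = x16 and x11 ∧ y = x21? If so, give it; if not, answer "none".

For every candidate y, either x11 ∨ y ≠ x16 or x11 ∧ y ≠ x21; no complement exists.

none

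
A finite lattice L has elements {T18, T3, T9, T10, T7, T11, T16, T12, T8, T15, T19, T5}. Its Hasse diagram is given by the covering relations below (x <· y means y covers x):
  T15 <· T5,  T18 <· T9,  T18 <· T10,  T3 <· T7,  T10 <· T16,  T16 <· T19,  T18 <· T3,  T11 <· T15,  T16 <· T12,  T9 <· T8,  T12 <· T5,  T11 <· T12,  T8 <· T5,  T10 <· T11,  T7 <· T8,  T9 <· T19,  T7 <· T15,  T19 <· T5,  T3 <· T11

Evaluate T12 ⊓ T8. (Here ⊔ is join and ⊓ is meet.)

T12 ∧ T8 = T3

T3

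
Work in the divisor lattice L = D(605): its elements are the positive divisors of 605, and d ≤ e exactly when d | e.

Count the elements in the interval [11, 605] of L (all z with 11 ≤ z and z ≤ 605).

4

The interval [11, 605] = {11, 121, 55, 605}, which has 4 elements.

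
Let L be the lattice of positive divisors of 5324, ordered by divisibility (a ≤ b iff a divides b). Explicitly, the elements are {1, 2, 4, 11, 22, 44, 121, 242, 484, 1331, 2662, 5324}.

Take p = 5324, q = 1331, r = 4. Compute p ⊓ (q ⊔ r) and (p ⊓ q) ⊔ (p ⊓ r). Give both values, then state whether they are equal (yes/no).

5324; 5324; yes

q ⊔ r = 5324, so p ⊓ (q ⊔ r) = 5324 ⊓ 5324 = 5324.
p ⊓ q = 1331 and p ⊓ r = 4, so (p ⊓ q) ⊔ (p ⊓ r) = 1331 ⊔ 4 = 5324.
Equal: yes.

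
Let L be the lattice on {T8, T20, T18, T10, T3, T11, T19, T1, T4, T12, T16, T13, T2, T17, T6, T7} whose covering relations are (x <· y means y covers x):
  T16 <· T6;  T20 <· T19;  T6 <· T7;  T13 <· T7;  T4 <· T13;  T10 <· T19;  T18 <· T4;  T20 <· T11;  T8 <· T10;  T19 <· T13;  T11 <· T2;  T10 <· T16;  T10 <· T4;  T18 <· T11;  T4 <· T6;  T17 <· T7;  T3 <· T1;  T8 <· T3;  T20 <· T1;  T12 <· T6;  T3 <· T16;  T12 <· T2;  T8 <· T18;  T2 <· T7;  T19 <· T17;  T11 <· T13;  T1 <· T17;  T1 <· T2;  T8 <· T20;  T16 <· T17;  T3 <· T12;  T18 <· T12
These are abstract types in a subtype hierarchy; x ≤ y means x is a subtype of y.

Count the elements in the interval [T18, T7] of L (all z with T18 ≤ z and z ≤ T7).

8

The interval [T18, T7] = {T11, T12, T13, T18, T2, T4, T6, T7}, which has 8 elements.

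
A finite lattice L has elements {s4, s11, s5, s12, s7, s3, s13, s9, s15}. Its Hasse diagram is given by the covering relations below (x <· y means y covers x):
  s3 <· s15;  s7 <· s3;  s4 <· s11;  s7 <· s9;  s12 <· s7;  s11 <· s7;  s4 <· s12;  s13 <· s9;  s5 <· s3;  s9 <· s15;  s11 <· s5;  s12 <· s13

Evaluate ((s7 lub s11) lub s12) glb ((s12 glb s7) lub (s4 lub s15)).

s7 ∨ s11 = s7
s7 ∨ s12 = s7
s12 ∧ s7 = s12
s4 ∨ s15 = s15
s12 ∨ s15 = s15
s7 ∧ s15 = s7

s7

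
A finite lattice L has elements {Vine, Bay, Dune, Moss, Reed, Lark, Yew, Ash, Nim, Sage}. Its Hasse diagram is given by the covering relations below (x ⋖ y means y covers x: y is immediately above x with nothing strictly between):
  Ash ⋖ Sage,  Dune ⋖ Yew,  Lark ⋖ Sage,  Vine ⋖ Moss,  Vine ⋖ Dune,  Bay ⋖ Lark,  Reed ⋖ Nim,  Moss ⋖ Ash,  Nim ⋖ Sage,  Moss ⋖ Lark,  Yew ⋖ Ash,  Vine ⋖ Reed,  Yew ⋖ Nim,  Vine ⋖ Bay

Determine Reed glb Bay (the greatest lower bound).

Common lower bounds of {Reed, Bay}: Vine.
The greatest among these is Vine.

Vine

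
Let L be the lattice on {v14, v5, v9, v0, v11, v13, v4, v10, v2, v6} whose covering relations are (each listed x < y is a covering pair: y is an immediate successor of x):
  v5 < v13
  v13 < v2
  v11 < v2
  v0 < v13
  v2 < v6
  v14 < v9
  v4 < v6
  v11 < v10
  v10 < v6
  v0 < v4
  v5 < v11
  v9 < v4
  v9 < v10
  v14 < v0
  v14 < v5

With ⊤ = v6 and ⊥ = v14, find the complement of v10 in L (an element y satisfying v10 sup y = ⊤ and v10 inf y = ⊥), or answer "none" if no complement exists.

v0

Need y with v10 ∨ y = v6 and v10 ∧ y = v14.
Checking each element gives: v0.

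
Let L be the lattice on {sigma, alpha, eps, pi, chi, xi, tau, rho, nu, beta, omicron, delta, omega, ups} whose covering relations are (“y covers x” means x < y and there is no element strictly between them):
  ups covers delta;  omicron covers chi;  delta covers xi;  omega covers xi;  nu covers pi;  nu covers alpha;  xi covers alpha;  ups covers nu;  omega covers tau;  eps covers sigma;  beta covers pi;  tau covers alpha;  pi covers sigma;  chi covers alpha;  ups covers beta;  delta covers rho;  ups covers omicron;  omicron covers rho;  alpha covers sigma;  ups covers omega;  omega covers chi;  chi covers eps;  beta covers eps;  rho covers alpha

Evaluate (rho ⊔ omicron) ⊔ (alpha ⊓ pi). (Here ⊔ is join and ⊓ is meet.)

rho ∨ omicron = omicron
alpha ∧ pi = sigma
omicron ∨ sigma = omicron

omicron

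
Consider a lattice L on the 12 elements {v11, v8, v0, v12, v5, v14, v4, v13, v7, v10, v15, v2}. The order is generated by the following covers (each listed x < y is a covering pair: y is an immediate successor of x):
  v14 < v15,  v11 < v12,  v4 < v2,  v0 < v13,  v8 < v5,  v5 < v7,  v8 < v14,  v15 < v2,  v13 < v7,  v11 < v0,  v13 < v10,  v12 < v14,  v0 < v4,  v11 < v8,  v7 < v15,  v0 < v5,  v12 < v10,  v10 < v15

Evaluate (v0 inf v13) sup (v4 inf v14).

v0 ∧ v13 = v0
v4 ∧ v14 = v11
v0 ∨ v11 = v0

v0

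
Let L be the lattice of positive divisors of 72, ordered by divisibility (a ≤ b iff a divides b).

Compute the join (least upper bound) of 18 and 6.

In the divisibility order, the join is the least common multiple: lcm(18, 6) = 18.

18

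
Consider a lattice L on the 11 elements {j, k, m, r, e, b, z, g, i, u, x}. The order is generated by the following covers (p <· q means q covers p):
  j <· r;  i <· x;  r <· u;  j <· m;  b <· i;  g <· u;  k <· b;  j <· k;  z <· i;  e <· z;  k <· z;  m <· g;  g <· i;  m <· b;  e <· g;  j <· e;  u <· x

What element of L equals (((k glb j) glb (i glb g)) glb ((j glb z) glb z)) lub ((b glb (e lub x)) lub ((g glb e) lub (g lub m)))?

k ∧ j = j
i ∧ g = g
j ∧ g = j
j ∧ z = j
j ∧ z = j
j ∧ j = j
e ∨ x = x
b ∧ x = b
g ∧ e = e
g ∨ m = g
e ∨ g = g
b ∨ g = i
j ∨ i = i

i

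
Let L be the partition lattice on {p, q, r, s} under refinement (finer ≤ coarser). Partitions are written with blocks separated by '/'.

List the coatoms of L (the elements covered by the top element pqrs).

The coatoms are exactly the elements covered by pqrs: p/qrs, pq/rs, pqr/s, pqs/r, pr/qs, prs/q, ps/qr.

p/qrs, pq/rs, pqr/s, pqs/r, pr/qs, prs/q, ps/qr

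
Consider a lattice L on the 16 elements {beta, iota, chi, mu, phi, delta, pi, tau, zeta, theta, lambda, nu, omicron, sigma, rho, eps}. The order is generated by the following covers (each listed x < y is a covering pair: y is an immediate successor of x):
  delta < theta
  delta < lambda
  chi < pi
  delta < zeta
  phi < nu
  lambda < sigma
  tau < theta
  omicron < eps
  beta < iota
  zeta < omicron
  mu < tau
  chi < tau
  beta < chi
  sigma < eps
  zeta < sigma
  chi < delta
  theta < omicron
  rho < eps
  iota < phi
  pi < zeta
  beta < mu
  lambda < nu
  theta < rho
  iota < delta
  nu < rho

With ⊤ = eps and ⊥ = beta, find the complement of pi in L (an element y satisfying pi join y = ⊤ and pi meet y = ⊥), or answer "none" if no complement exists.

phi

Need y with pi ∨ y = eps and pi ∧ y = beta.
Checking each element gives: phi.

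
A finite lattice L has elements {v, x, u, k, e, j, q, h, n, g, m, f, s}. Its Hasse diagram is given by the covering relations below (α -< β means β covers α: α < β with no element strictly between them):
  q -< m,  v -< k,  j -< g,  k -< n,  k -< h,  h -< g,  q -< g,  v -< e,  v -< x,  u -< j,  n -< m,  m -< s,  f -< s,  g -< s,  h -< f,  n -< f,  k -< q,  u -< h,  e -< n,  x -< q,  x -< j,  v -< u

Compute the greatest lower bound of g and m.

Common lower bounds of {g, m}: k, q, v, x.
The greatest among these is q.

q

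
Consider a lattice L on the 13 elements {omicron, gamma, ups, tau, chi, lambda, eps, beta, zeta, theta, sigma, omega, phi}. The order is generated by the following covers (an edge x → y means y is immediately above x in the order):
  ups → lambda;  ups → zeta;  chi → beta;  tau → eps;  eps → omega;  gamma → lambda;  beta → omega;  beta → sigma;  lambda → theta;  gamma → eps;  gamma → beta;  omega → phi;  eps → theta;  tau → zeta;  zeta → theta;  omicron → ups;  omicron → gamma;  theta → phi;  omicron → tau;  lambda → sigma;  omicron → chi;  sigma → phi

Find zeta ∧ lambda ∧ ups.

Common lower bounds of {zeta, lambda, ups}: omicron, ups.
The greatest among these is ups.

ups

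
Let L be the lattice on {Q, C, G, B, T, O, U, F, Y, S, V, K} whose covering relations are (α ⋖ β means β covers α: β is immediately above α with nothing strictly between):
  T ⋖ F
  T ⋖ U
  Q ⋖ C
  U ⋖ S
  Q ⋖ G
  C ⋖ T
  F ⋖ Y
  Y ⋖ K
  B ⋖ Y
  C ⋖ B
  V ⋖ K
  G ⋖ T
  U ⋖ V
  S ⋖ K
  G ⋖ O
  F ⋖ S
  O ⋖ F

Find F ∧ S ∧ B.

Common lower bounds of {F, S, B}: C, Q.
The greatest among these is C.

C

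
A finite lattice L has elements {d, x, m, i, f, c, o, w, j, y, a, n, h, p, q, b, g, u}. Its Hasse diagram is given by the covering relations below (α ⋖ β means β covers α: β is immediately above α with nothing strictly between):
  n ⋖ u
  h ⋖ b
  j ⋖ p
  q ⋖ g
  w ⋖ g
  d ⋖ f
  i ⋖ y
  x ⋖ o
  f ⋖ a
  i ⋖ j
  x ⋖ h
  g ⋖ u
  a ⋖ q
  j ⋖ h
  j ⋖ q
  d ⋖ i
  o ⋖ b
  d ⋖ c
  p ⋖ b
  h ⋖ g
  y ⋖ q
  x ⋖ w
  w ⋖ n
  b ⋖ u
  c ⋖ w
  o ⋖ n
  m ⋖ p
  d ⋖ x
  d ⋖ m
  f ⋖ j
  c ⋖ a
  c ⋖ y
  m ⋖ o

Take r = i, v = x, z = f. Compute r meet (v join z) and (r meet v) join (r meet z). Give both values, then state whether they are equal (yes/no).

i; d; no

v join z = h, so r meet (v join z) = i meet h = i.
r meet v = d and r meet z = d, so (r meet v) join (r meet z) = d join d = d.
Equal: no.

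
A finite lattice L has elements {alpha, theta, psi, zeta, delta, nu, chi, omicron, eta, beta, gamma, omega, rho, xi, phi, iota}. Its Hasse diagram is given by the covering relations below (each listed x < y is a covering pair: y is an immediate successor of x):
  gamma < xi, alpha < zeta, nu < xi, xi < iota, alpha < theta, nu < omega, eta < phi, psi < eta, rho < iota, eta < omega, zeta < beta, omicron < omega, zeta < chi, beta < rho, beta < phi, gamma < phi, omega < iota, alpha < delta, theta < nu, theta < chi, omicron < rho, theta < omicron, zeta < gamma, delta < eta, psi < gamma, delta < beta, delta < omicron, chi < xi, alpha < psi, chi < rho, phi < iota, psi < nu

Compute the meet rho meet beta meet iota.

beta

Common lower bounds of {rho, beta, iota}: alpha, beta, delta, zeta.
The greatest among these is beta.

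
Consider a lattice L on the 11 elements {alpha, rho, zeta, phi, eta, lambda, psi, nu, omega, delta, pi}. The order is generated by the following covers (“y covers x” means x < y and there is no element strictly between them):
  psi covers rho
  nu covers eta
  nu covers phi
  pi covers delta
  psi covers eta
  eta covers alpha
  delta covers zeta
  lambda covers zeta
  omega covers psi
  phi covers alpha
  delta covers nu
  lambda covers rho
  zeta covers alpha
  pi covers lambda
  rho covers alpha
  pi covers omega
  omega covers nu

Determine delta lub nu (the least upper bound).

Common upper bounds of {delta, nu}: delta, pi.
The least among these is delta.

delta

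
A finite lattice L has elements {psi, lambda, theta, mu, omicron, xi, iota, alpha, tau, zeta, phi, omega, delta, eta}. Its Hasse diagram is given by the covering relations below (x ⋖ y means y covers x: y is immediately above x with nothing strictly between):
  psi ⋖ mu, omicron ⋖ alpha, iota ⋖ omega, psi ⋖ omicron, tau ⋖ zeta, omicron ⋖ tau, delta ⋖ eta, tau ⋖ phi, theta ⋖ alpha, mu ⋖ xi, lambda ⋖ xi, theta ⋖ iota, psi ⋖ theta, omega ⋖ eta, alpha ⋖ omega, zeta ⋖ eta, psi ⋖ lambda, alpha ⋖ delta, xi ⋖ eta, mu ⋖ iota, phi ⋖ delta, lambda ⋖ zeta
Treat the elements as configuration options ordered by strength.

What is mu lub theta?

Common upper bounds of {mu, theta}: eta, iota, omega.
The least among these is iota.

iota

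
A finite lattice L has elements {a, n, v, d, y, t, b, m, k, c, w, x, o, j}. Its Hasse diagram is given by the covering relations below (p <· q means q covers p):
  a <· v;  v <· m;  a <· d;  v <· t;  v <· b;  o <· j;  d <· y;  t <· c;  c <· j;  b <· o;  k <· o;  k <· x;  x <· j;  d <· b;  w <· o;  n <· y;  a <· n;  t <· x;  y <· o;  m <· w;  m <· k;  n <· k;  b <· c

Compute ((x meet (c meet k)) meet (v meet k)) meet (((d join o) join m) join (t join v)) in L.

c ∧ k = v
x ∧ v = v
v ∧ k = v
v ∧ v = v
d ∨ o = o
o ∨ m = o
t ∨ v = t
o ∨ t = j
v ∧ j = v

v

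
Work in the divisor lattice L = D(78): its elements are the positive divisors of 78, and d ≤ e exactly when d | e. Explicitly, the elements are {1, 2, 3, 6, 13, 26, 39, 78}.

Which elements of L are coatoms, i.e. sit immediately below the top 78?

26, 39, 6

The coatoms are exactly the elements covered by 78: 26, 39, 6.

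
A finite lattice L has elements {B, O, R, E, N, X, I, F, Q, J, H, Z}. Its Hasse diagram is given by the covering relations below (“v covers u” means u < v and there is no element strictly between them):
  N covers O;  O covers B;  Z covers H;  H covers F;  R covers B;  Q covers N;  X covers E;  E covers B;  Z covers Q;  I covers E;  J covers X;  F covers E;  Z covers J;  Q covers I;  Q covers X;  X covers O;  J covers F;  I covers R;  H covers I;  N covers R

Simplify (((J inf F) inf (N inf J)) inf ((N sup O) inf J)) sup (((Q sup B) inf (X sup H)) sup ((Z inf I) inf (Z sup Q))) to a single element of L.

Q

J ∧ F = F
N ∧ J = O
F ∧ O = B
N ∨ O = N
N ∧ J = O
B ∧ O = B
Q ∨ B = Q
X ∨ H = Z
Q ∧ Z = Q
Z ∧ I = I
Z ∨ Q = Z
I ∧ Z = I
Q ∨ I = Q
B ∨ Q = Q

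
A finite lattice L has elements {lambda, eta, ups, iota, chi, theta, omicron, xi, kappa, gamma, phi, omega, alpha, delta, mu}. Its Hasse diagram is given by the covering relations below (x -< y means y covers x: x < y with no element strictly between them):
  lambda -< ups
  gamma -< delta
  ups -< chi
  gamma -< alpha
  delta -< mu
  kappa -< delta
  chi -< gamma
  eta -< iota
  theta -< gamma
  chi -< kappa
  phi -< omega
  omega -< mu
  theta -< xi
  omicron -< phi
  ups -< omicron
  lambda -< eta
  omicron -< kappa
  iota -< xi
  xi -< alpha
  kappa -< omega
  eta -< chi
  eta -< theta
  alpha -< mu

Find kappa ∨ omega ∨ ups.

omega

Common upper bounds of {kappa, omega, ups}: mu, omega.
The least among these is omega.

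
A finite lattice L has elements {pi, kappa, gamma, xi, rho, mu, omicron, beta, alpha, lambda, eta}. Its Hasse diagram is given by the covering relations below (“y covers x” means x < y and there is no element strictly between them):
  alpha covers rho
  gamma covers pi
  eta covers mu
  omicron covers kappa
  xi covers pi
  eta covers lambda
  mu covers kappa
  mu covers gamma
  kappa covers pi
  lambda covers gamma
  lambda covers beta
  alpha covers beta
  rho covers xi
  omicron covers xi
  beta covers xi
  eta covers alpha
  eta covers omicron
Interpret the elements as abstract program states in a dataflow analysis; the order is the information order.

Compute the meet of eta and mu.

Common lower bounds of {eta, mu}: gamma, kappa, mu, pi.
The greatest among these is mu.

mu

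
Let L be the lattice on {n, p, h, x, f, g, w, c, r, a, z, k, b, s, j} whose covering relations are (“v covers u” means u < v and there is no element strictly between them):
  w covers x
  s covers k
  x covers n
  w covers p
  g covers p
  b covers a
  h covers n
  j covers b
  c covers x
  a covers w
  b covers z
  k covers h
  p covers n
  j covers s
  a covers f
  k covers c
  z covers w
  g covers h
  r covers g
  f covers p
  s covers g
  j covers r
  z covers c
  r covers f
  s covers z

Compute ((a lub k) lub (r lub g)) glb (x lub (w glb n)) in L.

x

a ∨ k = j
r ∨ g = r
j ∨ r = j
w ∧ n = n
x ∨ n = x
j ∧ x = x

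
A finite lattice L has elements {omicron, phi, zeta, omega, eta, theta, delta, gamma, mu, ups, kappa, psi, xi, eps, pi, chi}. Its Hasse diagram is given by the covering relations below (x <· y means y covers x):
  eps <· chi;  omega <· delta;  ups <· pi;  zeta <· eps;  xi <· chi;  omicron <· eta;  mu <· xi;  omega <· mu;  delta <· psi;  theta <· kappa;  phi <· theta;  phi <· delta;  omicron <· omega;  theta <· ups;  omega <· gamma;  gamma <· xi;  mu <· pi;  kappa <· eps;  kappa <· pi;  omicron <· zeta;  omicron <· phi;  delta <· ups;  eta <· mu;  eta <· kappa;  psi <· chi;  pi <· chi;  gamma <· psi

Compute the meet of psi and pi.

delta

Common lower bounds of {psi, pi}: delta, omega, omicron, phi.
The greatest among these is delta.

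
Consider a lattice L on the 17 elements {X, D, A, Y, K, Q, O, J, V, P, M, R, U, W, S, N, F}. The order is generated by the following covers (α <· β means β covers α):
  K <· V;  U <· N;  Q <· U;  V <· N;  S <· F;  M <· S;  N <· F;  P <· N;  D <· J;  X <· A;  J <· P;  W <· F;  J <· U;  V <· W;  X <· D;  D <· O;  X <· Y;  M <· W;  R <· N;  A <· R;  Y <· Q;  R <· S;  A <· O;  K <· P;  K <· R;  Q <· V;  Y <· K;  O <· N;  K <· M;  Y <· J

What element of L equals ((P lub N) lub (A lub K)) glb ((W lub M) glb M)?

K

P ∨ N = N
A ∨ K = R
N ∨ R = N
W ∨ M = W
W ∧ M = M
N ∧ M = K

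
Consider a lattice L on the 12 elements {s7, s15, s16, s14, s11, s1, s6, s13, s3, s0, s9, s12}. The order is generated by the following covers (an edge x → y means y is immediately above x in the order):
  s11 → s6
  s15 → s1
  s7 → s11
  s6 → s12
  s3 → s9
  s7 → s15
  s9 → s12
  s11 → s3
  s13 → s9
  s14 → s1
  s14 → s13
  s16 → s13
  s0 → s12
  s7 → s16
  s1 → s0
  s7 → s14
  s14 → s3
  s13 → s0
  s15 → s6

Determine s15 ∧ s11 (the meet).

s7

Common lower bounds of {s15, s11}: s7.
The greatest among these is s7.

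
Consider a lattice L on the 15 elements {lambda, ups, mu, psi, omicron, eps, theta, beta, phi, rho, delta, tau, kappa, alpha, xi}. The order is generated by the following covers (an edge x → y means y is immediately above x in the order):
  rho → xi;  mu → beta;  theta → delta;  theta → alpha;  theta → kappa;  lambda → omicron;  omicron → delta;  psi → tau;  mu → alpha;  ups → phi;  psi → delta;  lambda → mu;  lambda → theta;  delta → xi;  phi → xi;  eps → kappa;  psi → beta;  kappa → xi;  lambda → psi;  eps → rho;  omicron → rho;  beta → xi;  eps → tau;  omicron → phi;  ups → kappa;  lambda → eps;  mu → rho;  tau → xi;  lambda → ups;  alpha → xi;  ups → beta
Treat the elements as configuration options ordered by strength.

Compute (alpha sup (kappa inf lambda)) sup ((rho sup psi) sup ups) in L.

kappa ∧ lambda = lambda
alpha ∨ lambda = alpha
rho ∨ psi = xi
xi ∨ ups = xi
alpha ∨ xi = xi

xi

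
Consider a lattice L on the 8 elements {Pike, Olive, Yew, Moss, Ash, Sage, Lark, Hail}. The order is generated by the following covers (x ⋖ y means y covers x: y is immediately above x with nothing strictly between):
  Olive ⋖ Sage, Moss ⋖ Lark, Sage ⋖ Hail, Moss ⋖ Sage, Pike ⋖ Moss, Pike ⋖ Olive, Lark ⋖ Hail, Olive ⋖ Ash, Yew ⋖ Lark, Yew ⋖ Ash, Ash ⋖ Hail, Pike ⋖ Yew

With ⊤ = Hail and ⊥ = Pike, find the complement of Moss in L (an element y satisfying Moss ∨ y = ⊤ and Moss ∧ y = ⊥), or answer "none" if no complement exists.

Ash

Need y with Moss ∨ y = Hail and Moss ∧ y = Pike.
Checking each element gives: Ash.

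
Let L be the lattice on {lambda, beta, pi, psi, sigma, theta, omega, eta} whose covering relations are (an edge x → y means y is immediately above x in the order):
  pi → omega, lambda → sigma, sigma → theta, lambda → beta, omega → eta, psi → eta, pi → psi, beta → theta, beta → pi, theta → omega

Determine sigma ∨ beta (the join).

theta

Common upper bounds of {sigma, beta}: eta, omega, theta.
The least among these is theta.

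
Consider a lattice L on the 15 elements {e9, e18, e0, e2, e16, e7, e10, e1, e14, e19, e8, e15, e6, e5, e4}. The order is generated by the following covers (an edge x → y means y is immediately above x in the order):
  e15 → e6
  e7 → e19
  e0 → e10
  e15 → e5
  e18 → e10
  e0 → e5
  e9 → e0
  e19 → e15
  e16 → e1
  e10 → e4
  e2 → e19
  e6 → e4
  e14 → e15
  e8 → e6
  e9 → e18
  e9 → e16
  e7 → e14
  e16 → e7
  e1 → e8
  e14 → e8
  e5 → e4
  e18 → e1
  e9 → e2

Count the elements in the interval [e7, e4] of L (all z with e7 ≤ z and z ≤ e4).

The interval [e7, e4] = {e14, e15, e19, e4, e5, e6, e7, e8}, which has 8 elements.

8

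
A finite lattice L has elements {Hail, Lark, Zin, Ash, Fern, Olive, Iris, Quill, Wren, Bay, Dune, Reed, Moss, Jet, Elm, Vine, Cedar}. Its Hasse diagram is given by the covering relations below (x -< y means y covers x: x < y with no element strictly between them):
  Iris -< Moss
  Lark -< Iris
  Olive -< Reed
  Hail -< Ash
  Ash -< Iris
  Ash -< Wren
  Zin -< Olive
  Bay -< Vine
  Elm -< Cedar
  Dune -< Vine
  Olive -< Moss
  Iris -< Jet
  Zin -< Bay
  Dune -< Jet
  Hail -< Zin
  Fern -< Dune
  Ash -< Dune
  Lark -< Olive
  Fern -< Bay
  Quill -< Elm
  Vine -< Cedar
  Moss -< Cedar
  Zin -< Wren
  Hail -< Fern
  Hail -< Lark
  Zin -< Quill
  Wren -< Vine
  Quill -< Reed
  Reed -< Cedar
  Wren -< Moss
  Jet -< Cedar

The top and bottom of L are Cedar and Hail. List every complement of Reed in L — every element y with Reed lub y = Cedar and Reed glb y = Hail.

Need y with Reed ∨ y = Cedar and Reed ∧ y = Hail.
Checking each element gives: Ash, Dune, Fern.

Ash, Dune, Fern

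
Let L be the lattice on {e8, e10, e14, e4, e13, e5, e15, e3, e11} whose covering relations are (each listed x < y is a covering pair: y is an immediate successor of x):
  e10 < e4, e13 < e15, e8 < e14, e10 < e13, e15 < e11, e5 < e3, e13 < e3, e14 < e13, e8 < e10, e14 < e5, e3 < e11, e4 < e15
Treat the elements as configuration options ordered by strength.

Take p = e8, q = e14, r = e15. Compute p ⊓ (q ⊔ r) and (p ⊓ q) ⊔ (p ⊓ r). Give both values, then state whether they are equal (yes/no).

q ⊔ r = e15, so p ⊓ (q ⊔ r) = e8 ⊓ e15 = e8.
p ⊓ q = e8 and p ⊓ r = e8, so (p ⊓ q) ⊔ (p ⊓ r) = e8 ⊔ e8 = e8.
Equal: yes.

e8; e8; yes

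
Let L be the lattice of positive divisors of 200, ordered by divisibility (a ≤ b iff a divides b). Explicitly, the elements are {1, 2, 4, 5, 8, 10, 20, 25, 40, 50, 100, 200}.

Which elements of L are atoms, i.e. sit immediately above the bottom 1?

2, 5

The atoms are exactly the elements that cover 1: 2, 5.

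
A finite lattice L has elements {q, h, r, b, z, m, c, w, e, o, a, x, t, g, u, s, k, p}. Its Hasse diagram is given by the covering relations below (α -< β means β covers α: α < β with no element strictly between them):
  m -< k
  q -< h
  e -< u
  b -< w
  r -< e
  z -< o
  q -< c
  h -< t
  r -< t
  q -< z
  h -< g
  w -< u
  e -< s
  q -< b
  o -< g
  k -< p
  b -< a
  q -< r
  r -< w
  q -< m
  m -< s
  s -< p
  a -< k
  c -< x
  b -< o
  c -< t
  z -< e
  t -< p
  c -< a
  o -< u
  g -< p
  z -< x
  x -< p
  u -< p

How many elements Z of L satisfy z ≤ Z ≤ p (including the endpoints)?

The interval [z, p] = {e, g, o, p, s, u, x, z}, which has 8 elements.

8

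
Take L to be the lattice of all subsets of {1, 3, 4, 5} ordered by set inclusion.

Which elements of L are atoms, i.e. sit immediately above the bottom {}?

The atoms are exactly the elements that cover {}: {1}, {3}, {4}, {5}.

{1}, {3}, {4}, {5}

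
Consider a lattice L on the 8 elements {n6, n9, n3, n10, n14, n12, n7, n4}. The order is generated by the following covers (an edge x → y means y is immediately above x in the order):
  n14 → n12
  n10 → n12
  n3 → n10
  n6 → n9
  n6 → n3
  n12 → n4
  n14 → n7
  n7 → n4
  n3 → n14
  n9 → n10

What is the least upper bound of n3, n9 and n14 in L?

Common upper bounds of {n3, n9, n14}: n12, n4.
The least among these is n12.

n12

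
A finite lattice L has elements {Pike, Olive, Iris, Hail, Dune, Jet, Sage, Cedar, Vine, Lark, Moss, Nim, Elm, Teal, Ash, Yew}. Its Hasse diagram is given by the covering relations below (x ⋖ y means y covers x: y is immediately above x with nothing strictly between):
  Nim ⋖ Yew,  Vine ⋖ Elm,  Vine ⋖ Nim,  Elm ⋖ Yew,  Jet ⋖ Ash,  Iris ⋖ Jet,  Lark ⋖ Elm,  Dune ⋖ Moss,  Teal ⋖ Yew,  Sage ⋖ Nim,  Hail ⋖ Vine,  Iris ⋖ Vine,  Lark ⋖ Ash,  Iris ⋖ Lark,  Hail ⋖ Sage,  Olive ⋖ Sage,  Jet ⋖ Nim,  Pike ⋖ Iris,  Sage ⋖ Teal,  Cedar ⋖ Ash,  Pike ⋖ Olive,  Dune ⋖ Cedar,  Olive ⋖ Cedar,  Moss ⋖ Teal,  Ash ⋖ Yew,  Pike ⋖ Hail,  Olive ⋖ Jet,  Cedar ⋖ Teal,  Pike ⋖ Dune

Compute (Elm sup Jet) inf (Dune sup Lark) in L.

Elm ∨ Jet = Yew
Dune ∨ Lark = Ash
Yew ∧ Ash = Ash

Ash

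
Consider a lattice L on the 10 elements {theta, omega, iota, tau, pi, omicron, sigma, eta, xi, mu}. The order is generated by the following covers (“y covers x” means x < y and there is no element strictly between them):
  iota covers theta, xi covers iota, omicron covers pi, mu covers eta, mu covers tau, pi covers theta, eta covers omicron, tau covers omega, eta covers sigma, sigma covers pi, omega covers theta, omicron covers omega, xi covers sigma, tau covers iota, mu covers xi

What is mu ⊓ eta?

Common lower bounds of {mu, eta}: eta, omega, omicron, pi, sigma, theta.
The greatest among these is eta.

eta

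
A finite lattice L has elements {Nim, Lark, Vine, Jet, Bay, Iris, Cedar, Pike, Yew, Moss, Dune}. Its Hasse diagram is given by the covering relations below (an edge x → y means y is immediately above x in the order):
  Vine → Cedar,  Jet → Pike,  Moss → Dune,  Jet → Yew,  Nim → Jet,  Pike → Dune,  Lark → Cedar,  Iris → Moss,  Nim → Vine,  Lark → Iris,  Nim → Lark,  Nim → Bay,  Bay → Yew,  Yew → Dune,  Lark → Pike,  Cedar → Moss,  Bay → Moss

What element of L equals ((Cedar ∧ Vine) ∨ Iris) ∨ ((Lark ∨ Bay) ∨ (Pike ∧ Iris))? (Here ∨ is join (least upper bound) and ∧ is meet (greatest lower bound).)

Moss

Cedar ∧ Vine = Vine
Vine ∨ Iris = Moss
Lark ∨ Bay = Moss
Pike ∧ Iris = Lark
Moss ∨ Lark = Moss
Moss ∨ Moss = Moss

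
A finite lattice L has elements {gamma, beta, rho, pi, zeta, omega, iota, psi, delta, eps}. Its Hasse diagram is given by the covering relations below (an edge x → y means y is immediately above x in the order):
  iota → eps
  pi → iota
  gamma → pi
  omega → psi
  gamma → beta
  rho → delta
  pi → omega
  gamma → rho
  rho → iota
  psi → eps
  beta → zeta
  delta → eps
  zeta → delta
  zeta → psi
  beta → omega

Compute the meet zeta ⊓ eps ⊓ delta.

Common lower bounds of {zeta, eps, delta}: beta, gamma, zeta.
The greatest among these is zeta.

zeta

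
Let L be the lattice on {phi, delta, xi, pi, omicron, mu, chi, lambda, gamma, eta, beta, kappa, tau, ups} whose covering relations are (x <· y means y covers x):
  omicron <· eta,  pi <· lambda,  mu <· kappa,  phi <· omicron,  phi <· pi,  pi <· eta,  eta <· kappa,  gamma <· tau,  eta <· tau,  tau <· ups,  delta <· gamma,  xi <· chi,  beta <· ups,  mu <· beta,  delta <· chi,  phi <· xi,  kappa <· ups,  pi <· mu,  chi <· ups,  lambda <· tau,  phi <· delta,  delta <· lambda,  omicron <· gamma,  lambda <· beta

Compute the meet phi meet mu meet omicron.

Common lower bounds of {phi, mu, omicron}: phi.
The greatest among these is phi.

phi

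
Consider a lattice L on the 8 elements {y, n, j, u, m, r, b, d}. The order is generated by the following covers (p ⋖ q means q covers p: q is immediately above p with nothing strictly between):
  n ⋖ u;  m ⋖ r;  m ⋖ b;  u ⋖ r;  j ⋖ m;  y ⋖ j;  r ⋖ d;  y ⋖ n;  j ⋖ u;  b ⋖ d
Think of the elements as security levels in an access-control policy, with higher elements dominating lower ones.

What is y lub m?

m

Common upper bounds of {y, m}: b, d, m, r.
The least among these is m.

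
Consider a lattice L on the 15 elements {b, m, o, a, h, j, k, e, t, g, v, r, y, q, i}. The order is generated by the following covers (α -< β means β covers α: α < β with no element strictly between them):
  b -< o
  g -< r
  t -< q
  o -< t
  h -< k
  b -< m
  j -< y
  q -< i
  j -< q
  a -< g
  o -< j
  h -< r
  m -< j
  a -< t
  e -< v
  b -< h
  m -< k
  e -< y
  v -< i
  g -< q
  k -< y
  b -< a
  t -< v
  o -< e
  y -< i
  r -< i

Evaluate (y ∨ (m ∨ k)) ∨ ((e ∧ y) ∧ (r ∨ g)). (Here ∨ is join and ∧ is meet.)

y

m ∨ k = k
y ∨ k = y
e ∧ y = e
r ∨ g = r
e ∧ r = b
y ∨ b = y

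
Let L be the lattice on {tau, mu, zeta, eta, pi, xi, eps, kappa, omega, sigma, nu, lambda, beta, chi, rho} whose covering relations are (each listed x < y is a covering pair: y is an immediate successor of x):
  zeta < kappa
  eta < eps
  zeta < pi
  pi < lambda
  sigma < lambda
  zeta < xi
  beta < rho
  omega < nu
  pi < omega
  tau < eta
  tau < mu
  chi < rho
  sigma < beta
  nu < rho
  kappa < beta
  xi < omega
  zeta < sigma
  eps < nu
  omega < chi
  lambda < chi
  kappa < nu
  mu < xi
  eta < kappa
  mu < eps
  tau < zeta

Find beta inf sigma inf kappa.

zeta

Common lower bounds of {beta, sigma, kappa}: tau, zeta.
The greatest among these is zeta.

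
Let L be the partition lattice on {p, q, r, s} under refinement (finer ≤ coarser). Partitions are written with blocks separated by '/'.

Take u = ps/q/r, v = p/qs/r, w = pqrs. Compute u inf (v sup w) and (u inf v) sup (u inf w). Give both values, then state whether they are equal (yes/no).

v sup w = pqrs, so u inf (v sup w) = ps/q/r inf pqrs = ps/q/r.
u inf v = p/q/r/s and u inf w = ps/q/r, so (u inf v) sup (u inf w) = p/q/r/s sup ps/q/r = ps/q/r.
Equal: yes.

ps/q/r; ps/q/r; yes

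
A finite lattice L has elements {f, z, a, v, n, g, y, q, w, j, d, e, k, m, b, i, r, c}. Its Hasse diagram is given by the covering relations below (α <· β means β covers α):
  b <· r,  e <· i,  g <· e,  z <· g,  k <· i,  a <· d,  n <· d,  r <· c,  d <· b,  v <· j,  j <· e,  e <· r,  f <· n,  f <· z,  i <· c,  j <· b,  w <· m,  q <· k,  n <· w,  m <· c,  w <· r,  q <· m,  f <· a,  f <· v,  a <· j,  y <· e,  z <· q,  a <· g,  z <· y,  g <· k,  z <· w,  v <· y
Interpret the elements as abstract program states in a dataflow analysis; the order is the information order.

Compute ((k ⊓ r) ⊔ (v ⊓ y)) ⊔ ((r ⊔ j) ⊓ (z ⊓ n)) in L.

k ∧ r = g
v ∧ y = v
g ∨ v = e
r ∨ j = r
z ∧ n = f
r ∧ f = f
e ∨ f = e

e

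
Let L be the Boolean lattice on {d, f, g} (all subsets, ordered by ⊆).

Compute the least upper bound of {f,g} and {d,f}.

{d,f,g}

Under ⊆, join is union: {f,g} ∪ {d,f} = {d,f,g}.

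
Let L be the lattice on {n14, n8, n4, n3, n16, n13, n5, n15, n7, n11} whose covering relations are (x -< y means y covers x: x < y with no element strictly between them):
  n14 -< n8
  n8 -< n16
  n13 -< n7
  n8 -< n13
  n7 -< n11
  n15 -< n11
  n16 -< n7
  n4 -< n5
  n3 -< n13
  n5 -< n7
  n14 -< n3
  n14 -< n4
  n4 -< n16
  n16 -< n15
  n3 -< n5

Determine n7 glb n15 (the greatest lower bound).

n16

Common lower bounds of {n7, n15}: n14, n16, n4, n8.
The greatest among these is n16.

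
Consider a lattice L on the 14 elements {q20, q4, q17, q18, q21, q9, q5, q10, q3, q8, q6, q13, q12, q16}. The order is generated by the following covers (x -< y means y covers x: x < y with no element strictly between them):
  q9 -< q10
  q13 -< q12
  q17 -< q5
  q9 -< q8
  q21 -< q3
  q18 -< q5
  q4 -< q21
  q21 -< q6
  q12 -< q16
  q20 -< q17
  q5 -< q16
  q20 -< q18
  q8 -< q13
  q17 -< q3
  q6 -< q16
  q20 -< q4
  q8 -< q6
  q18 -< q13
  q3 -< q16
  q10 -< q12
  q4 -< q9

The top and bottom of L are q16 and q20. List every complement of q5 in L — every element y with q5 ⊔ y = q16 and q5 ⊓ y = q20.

Need y with q5 ∨ y = q16 and q5 ∧ y = q20.
Checking each element gives: q10, q21, q4, q6, q8, q9.

q10, q21, q4, q6, q8, q9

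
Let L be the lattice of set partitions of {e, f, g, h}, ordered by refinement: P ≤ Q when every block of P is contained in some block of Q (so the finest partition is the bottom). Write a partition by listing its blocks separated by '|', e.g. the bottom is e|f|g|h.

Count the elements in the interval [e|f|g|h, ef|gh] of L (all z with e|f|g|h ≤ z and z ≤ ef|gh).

The interval [e|f|g|h, ef|gh] = {ef|gh, ef|g|h, e|f|gh, e|f|g|h}, which has 4 elements.

4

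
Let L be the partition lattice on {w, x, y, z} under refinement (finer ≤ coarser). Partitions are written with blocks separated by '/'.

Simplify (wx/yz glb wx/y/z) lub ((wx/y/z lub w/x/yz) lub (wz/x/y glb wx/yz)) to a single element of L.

wx/yz

wx/yz ∧ wx/y/z = wx/y/z
wx/y/z ∨ w/x/yz = wx/yz
wz/x/y ∧ wx/yz = w/x/y/z
wx/yz ∨ w/x/y/z = wx/yz
wx/y/z ∨ wx/yz = wx/yz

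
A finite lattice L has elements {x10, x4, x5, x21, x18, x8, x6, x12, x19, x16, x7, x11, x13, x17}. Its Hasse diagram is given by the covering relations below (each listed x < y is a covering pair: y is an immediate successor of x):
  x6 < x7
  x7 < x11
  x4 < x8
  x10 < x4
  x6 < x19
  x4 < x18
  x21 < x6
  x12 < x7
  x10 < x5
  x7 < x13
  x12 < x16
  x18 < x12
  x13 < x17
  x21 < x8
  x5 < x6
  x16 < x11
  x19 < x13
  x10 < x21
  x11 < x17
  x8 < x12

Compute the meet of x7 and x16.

x12

Common lower bounds of {x7, x16}: x10, x12, x18, x21, x4, x8.
The greatest among these is x12.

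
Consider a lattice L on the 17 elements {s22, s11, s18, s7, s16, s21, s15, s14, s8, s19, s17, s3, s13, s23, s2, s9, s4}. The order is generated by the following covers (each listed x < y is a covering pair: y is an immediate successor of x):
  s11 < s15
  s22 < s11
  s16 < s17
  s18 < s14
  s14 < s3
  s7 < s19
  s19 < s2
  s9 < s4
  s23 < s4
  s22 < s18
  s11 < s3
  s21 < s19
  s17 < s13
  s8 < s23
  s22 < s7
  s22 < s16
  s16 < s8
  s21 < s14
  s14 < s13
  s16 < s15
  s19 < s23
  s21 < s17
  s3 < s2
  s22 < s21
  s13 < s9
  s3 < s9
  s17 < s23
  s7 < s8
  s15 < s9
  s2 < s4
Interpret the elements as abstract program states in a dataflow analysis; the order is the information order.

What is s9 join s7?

Common upper bounds of {s9, s7}: s4.
The least among these is s4.

s4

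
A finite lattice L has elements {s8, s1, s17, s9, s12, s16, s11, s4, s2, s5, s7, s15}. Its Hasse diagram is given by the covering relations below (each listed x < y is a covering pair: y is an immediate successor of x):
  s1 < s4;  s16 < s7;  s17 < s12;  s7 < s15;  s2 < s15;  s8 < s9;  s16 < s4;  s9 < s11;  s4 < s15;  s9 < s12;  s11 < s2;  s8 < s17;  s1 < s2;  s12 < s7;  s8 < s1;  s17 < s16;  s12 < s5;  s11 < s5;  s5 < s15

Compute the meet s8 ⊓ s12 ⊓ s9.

Common lower bounds of {s8, s12, s9}: s8.
The greatest among these is s8.

s8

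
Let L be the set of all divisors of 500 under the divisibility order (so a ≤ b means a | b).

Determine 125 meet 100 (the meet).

In the divisibility order, the meet is the greatest common divisor: gcd(125, 100) = 25.

25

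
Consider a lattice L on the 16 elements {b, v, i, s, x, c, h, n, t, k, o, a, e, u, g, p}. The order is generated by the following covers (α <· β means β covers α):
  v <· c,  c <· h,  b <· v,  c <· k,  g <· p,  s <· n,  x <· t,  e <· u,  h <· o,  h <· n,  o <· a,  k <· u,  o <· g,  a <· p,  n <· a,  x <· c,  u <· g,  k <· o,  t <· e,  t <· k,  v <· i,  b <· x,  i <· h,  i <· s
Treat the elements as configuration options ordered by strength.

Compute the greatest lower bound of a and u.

k

Common lower bounds of {a, u}: b, c, k, t, v, x.
The greatest among these is k.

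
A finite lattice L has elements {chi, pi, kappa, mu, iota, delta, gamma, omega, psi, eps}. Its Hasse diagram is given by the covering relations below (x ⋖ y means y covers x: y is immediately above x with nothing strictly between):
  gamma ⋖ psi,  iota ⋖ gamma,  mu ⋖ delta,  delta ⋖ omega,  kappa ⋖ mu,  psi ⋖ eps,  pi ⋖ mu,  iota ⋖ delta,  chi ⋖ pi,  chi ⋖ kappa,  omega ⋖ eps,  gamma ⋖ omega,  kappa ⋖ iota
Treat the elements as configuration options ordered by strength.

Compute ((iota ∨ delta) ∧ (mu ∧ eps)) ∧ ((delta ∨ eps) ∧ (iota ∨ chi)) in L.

iota ∨ delta = delta
mu ∧ eps = mu
delta ∧ mu = mu
delta ∨ eps = eps
iota ∨ chi = iota
eps ∧ iota = iota
mu ∧ iota = kappa

kappa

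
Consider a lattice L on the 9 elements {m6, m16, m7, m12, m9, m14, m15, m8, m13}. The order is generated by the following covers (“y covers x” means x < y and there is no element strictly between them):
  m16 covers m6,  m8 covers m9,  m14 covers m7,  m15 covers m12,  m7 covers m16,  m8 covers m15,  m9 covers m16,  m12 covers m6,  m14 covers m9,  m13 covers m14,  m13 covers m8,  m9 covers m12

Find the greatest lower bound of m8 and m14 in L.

Common lower bounds of {m8, m14}: m12, m16, m6, m9.
The greatest among these is m9.

m9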